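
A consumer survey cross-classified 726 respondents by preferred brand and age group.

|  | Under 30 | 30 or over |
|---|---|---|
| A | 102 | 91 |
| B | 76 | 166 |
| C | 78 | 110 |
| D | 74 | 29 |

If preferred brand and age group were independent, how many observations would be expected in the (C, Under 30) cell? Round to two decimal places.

Row total (C) = 188; column total (Under 30) = 330; grand total N = 726.
Expected count = (row total × column total) / N = 188 × 330 / 726 = 85.45.

85.45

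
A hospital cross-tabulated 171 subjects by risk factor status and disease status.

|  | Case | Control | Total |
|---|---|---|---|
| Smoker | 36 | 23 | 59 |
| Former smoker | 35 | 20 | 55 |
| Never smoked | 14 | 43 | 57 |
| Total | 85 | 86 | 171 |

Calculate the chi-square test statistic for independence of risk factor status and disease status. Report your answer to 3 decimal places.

21.705

Grand total N = 171.
Expected counts (row total × column total / N):
  Smoker, Case: 59×85/171 = 29.3275
  Smoker, Control: 59×86/171 = 29.6725
  Former smoker, Case: 55×85/171 = 27.3392
  Former smoker, Control: 55×86/171 = 27.6608
  Never smoked, Case: 57×85/171 = 28.3333
  Never smoked, Control: 57×86/171 = 28.6667
Contributions (O − E)²/E:
  (36 − 29.3275)²/29.3275 = 1.5181
  (23 − 29.6725)²/29.6725 = 1.5005
  (35 − 27.3392)²/27.3392 = 2.1467
  (20 − 27.6608)²/27.6608 = 2.1217
  (14 − 28.3333)²/28.3333 = 7.2510
  (43 − 28.6667)²/28.6667 = 7.1666
χ² = 1.5181 + 1.5005 + 2.1467 + 2.1217 + 7.2510 + 7.1666 = 21.705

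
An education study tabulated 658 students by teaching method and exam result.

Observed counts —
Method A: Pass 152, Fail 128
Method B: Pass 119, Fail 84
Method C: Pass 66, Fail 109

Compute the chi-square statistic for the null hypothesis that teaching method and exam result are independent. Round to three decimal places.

18.279

Row totals: 280, 203, 175. Column totals: 337, 321. Grand total N = 658.
Expected counts (row total × column total / N):
  Method A, Pass: 280×337/658 = 143.4043
  Method A, Fail: 280×321/658 = 136.5957
  Method B, Pass: 203×337/658 = 103.9681
  Method B, Fail: 203×321/658 = 99.0319
  Method C, Pass: 175×337/658 = 89.6277
  Method C, Fail: 175×321/658 = 85.3723
Contributions (O − E)²/E:
  (152 − 143.4043)²/143.4043 = 0.5152
  (128 − 136.5957)²/136.5957 = 0.5409
  (119 − 103.9681)²/103.9681 = 2.1733
  (84 − 99.0319)²/99.0319 = 2.2817
  (66 − 89.6277)²/89.6277 = 6.2287
  (109 − 85.3723)²/85.3723 = 6.5392
χ² = 0.5152 + 0.5409 + 2.1733 + 2.2817 + 6.2287 + 6.5392 = 18.279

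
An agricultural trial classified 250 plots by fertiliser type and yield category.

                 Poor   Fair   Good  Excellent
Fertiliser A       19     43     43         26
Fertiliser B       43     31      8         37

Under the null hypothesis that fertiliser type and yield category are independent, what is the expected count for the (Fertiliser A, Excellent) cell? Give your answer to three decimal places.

Row total (Fertiliser A) = 131; column total (Excellent) = 63; grand total N = 250.
Expected count = (row total × column total) / N = 131 × 63 / 250 = 33.012.

33.012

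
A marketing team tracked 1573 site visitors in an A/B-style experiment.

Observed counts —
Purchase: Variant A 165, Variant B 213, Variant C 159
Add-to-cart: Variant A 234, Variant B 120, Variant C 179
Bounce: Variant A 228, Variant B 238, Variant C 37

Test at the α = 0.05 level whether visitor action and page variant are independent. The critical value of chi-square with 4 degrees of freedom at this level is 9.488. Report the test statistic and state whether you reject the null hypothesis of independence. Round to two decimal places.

149.65; reject H₀

Row totals: 537, 533, 503. Column totals: 627, 571, 375. Grand total N = 1573.
Expected counts (row total × column total / N):
  Purchase, Variant A: 537×627/1573 = 214.049
  Purchase, Variant B: 537×571/1573 = 194.931
  Purchase, Variant C: 537×375/1573 = 128.020
  Add-to-cart, Variant A: 533×627/1573 = 212.455
  Add-to-cart, Variant B: 533×571/1573 = 193.479
  Add-to-cart, Variant C: 533×375/1573 = 127.066
  Bounce, Variant A: 503×627/1573 = 200.497
  Bounce, Variant B: 503×571/1573 = 182.589
  Bounce, Variant C: 503×375/1573 = 119.914
Contributions (O − E)²/E:
  (165 − 214.049)²/214.049 = 11.2395
  (213 − 194.931)²/194.931 = 1.6749
  (159 − 128.020)²/128.020 = 7.4970
  (234 − 212.455)²/212.455 = 2.1849
  (120 − 193.479)²/193.479 = 27.9057
  (179 − 127.066)²/127.066 = 21.2263
  (228 − 200.497)²/200.497 = 3.7727
  (238 − 182.589)²/182.589 = 16.8158
  (37 − 119.914)²/119.914 = 57.3305
χ² = 11.2395 + 1.6749 + 7.4970 + 2.1849 + 27.9057 + 21.2263 + 3.7727 + 16.8158 + 57.3305 = 149.65
df = (3−1)(3−1) = 4. Since 149.65 > 9.488, reject the null hypothesis of independence at α = 0.05.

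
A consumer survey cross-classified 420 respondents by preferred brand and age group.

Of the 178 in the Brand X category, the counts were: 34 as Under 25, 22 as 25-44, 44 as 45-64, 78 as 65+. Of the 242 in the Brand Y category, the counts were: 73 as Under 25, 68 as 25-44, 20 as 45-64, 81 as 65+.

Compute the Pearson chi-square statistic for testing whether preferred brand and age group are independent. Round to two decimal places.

Row totals: 178, 242. Column totals: 107, 90, 64, 159. Grand total N = 420.
Expected counts (row total × column total / N):
  Brand X, Under 25: 178×107/420 = 45.348
  Brand X, 25-44: 178×90/420 = 38.143
  Brand X, 45-64: 178×64/420 = 27.124
  Brand X, 65+: 178×159/420 = 67.386
  Brand Y, Under 25: 242×107/420 = 61.652
  Brand Y, 25-44: 242×90/420 = 51.857
  Brand Y, 45-64: 242×64/420 = 36.876
  Brand Y, 65+: 242×159/420 = 91.614
Contributions (O − E)²/E:
  (34 − 45.348)²/45.348 = 2.8398
  (22 − 38.143)²/38.143 = 6.8321
  (44 − 27.124)²/27.124 = 10.4999
  (78 − 67.386)²/67.386 = 1.6718
  (73 − 61.652)²/61.652 = 2.0888
  (68 − 51.857)²/51.857 = 5.0253
  (20 − 36.876)²/36.876 = 7.7232
  (81 − 91.614)²/91.614 = 1.2297
χ² = 2.8398 + 6.8321 + 10.4999 + 1.6718 + 2.0888 + 5.0253 + 7.7232 + 1.2297 = 37.91

37.91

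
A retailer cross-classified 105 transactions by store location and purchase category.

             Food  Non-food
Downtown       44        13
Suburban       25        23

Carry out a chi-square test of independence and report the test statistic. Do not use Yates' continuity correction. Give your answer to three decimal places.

Row totals: 57, 48. Column totals: 69, 36. Grand total N = 105.
Expected counts (row total × column total / N):
  Downtown, Food: 57×69/105 = 37.4571
  Downtown, Non-food: 57×36/105 = 19.5429
  Suburban, Food: 48×69/105 = 31.5429
  Suburban, Non-food: 48×36/105 = 16.4571
Contributions (O − E)²/E:
  (44 − 37.4571)²/37.4571 = 1.1429
  (13 − 19.5429)²/19.5429 = 2.1905
  (25 − 31.5429)²/31.5429 = 1.3572
  (23 − 16.4571)²/16.4571 = 2.6013
χ² = 1.1429 + 2.1905 + 1.3572 + 2.6013 = 7.292

7.292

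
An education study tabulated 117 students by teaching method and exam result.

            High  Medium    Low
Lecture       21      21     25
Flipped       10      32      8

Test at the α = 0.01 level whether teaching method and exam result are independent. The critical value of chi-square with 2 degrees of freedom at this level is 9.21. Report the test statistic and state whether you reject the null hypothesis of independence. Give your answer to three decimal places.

Row totals: 67, 50. Column totals: 31, 53, 33. Grand total N = 117.
Expected counts (row total × column total / N):
  Lecture, High: 67×31/117 = 17.7521
  Lecture, Medium: 67×53/117 = 30.3504
  Lecture, Low: 67×33/117 = 18.8974
  Flipped, High: 50×31/117 = 13.2479
  Flipped, Medium: 50×53/117 = 22.6496
  Flipped, Low: 50×33/117 = 14.1026
Contributions (O − E)²/E:
  (21 − 17.7521)²/17.7521 = 0.5942
  (21 − 30.3504)²/30.3504 = 2.8807
  (25 − 18.8974)²/18.8974 = 1.9707
  (10 − 13.2479)²/13.2479 = 0.7963
  (32 − 22.6496)²/22.6496 = 3.8601
  (8 − 14.1026)²/14.1026 = 2.6408
χ² = 0.5942 + 2.8807 + 1.9707 + 0.7963 + 3.8601 + 2.6408 = 12.743
df = (2−1)(3−1) = 2. Since 12.743 > 9.21, reject the null hypothesis of independence at α = 0.01.

12.743; reject H₀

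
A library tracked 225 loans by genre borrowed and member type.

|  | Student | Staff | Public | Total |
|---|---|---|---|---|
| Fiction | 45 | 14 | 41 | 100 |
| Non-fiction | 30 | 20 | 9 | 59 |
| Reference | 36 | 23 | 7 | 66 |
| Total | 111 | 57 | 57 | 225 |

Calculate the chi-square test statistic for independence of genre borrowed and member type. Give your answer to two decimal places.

Grand total N = 225.
Expected counts (row total × column total / N):
  Fiction, Student: 100×111/225 = 49.333
  Fiction, Staff: 100×57/225 = 25.333
  Fiction, Public: 100×57/225 = 25.333
  Non-fiction, Student: 59×111/225 = 29.107
  Non-fiction, Staff: 59×57/225 = 14.947
  Non-fiction, Public: 59×57/225 = 14.947
  Reference, Student: 66×111/225 = 32.560
  Reference, Staff: 66×57/225 = 16.720
  Reference, Public: 66×57/225 = 16.720
Contributions (O − E)²/E:
  (45 − 49.333)²/49.333 = 0.3806
  (14 − 25.333)²/25.333 = 5.0699
  (41 − 25.333)²/25.333 = 9.6891
  (30 − 29.107)²/29.107 = 0.0274
  (20 − 14.947)²/14.947 = 1.7082
  (9 − 14.947)²/14.947 = 2.3661
  (36 − 32.560)²/32.560 = 0.3634
  (23 − 16.720)²/16.720 = 2.3588
  (7 − 16.720)²/16.720 = 5.6506
χ² = 0.3806 + 5.0699 + 9.6891 + 0.0274 + 1.7082 + 2.3661 + 0.3634 + 2.3588 + 5.6506 = 27.61

27.61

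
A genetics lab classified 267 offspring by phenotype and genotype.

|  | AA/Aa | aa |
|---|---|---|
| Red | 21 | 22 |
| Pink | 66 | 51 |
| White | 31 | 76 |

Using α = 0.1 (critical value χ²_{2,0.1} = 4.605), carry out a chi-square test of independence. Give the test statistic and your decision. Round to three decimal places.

Row totals: 43, 117, 107. Column totals: 118, 149. Grand total N = 267.
Expected counts (row total × column total / N):
  Red, AA/Aa: 43×118/267 = 19.0037
  Red, aa: 43×149/267 = 23.9963
  Pink, AA/Aa: 117×118/267 = 51.7079
  Pink, aa: 117×149/267 = 65.2921
  White, AA/Aa: 107×118/267 = 47.2884
  White, aa: 107×149/267 = 59.7116
Contributions (O − E)²/E:
  (21 − 19.0037)²/19.0037 = 0.2097
  (22 − 23.9963)²/23.9963 = 0.1661
  (66 − 51.7079)²/51.7079 = 3.9503
  (51 − 65.2921)²/65.2921 = 3.1285
  (31 − 47.2884)²/47.2884 = 5.6105
  (76 − 59.7116)²/59.7116 = 4.4432
χ² = 0.2097 + 0.1661 + 3.9503 + 3.1285 + 5.6105 + 4.4432 = 17.508
df = (3−1)(2−1) = 2. Since 17.508 > 4.605, reject the null hypothesis of independence at α = 0.1.

17.508; reject H₀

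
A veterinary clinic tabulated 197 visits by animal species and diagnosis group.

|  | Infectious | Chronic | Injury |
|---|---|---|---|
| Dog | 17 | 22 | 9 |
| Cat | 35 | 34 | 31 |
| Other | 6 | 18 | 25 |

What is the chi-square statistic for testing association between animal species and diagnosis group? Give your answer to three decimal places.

Row totals: 48, 100, 49. Column totals: 58, 74, 65. Grand total N = 197.
Expected counts (row total × column total / N):
  Dog, Infectious: 48×58/197 = 14.1320
  Dog, Chronic: 48×74/197 = 18.0305
  Dog, Injury: 48×65/197 = 15.8376
  Cat, Infectious: 100×58/197 = 29.4416
  Cat, Chronic: 100×74/197 = 37.5635
  Cat, Injury: 100×65/197 = 32.9949
  Other, Infectious: 49×58/197 = 14.4264
  Other, Chronic: 49×74/197 = 18.4061
  Other, Injury: 49×65/197 = 16.1675
Contributions (O − E)²/E:
  (17 − 14.1320)²/14.1320 = 0.5820
  (22 − 18.0305)²/18.0305 = 0.8739
  (9 − 15.8376)²/15.8376 = 2.9520
  (35 − 29.4416)²/29.4416 = 1.0494
  (34 − 37.5635)²/37.5635 = 0.3381
  (31 − 32.9949)²/32.9949 = 0.1206
  (6 − 14.4264)²/14.4264 = 4.9218
  (18 − 18.4061)²/18.4061 = 0.0090
  (25 − 16.1675)²/16.1675 = 4.8253
χ² = 0.5820 + 0.8739 + 2.9520 + 1.0494 + 0.3381 + 0.1206 + 4.9218 + 0.0090 + 4.8253 = 15.672

15.672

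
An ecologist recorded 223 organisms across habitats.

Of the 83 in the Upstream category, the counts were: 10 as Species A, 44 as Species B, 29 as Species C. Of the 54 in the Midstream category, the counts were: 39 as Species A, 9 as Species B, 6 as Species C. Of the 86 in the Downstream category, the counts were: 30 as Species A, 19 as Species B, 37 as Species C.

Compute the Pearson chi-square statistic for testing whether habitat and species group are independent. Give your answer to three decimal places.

Row totals: 83, 54, 86. Column totals: 79, 72, 72. Grand total N = 223.
Expected counts (row total × column total / N):
  Upstream, Species A: 83×79/223 = 29.40359
  Upstream, Species B: 83×72/223 = 26.79821
  Upstream, Species C: 83×72/223 = 26.79821
  Midstream, Species A: 54×79/223 = 19.13004
  Midstream, Species B: 54×72/223 = 17.43498
  Midstream, Species C: 54×72/223 = 17.43498
  Downstream, Species A: 86×79/223 = 30.46637
  Downstream, Species B: 86×72/223 = 27.76682
  Downstream, Species C: 86×72/223 = 27.76682
Contributions (O − E)²/E:
  (10 − 29.40359)²/29.40359 = 12.8045
  (44 − 26.79821)²/26.79821 = 11.0418
  (29 − 26.79821)²/26.79821 = 0.1809
  (39 − 19.13004)²/19.13004 = 20.6385
  (9 − 17.43498)²/17.43498 = 4.0808
  (6 − 17.43498)²/17.43498 = 7.4998
  (30 − 30.46637)²/30.46637 = 0.0071
  (19 − 27.76682)²/27.76682 = 2.7679
  (37 − 27.76682)²/27.76682 = 3.0703
χ² = 12.8045 + 11.0418 + 0.1809 + 20.6385 + 4.0808 + 7.4998 + 0.0071 + 2.7679 + 3.0703 = 62.092

62.092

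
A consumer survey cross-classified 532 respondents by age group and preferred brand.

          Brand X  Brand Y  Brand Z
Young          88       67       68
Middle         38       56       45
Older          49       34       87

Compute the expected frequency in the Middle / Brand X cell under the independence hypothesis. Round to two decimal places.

45.72

Row total (Middle) = 139; column total (Brand X) = 175; grand total N = 532.
Expected count = (row total × column total) / N = 139 × 175 / 532 = 45.72.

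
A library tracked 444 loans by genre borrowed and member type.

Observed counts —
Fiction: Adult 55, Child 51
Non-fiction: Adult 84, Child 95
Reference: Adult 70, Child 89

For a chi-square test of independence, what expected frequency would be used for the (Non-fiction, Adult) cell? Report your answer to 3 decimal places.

Row total (Non-fiction) = 179; column total (Adult) = 209; grand total N = 444.
Expected count = (row total × column total) / N = 179 × 209 / 444 = 84.259.

84.259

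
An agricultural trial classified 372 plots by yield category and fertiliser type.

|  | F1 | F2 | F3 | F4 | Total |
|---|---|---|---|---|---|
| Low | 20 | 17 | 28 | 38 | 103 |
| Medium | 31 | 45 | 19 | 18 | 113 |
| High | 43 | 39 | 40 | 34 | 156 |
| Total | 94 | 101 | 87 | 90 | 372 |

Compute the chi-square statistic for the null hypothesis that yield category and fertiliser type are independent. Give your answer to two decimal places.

Grand total N = 372.
Expected counts (row total × column total / N):
  Low, F1: 103×94/372 = 26.0269
  Low, F2: 103×101/372 = 27.9651
  Low, F3: 103×87/372 = 24.0887
  Low, F4: 103×90/372 = 24.9194
  Medium, F1: 113×94/372 = 28.5538
  Medium, F2: 113×101/372 = 30.6801
  Medium, F3: 113×87/372 = 26.4274
  Medium, F4: 113×90/372 = 27.3387
  High, F1: 156×94/372 = 39.4194
  High, F2: 156×101/372 = 42.3548
  High, F3: 156×87/372 = 36.4839
  High, F4: 156×90/372 = 37.7419
Contributions (O − E)²/E:
  (20 − 26.0269)²/26.0269 = 1.3956
  (17 − 27.9651)²/27.9651 = 4.2994
  (28 − 24.0887)²/24.0887 = 0.6351
  (38 − 24.9194)²/24.9194 = 6.8662
  (31 − 28.5538)²/28.5538 = 0.2096
  (45 − 30.6801)²/30.6801 = 6.6838
  (19 − 26.4274)²/26.4274 = 2.0875
  (18 − 27.3387)²/27.3387 = 3.1900
  (43 − 39.4194)²/39.4194 = 0.3252
  (39 − 42.3548)²/42.3548 = 0.2657
  (40 − 36.4839)²/36.4839 = 0.3389
  (34 − 37.7419)²/37.7419 = 0.3710
χ² = 1.3956 + 4.2994 + 0.6351 + 6.8662 + 0.2096 + 6.6838 + 2.0875 + 3.1900 + 0.3252 + 0.2657 + 0.3389 + 0.3710 = 26.67

26.67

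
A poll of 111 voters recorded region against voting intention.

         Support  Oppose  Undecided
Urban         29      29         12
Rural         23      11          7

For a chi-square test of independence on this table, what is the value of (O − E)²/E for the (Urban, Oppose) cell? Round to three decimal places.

0.565

Row total (Urban) = 70; column total (Oppose) = 40; N = 111.
Expected count E = 70 × 40 / 111 = 25.2252.
Contribution = (O − E)²/E = (29 − 25.2252)² / 25.2252 = 0.565.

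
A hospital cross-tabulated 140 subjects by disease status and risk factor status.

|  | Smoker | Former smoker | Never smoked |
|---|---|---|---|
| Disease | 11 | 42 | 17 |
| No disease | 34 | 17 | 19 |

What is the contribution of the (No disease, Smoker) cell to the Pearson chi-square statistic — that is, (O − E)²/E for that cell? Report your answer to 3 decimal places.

Row total (No disease) = 70; column total (Smoker) = 45; N = 140.
Expected count E = 70 × 45 / 140 = 22.5000.
Contribution = (O − E)²/E = (34 − 22.5000)² / 22.5000 = 5.878.

5.878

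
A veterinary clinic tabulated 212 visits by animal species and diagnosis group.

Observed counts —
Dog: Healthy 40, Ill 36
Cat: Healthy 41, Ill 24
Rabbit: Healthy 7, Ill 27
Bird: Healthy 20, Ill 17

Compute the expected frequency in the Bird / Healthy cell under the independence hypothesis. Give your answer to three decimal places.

18.849

Row total (Bird) = 37; column total (Healthy) = 108; grand total N = 212.
Expected count = (row total × column total) / N = 37 × 108 / 212 = 18.849.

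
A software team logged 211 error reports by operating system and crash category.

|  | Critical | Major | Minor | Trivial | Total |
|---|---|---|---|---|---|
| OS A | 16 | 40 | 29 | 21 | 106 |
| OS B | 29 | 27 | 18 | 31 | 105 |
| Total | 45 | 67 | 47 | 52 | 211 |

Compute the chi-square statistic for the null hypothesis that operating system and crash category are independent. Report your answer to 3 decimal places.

10.771

Grand total N = 211.
Expected counts (row total × column total / N):
  OS A, Critical: 106×45/211 = 22.6066
  OS A, Major: 106×67/211 = 33.6588
  OS A, Minor: 106×47/211 = 23.6114
  OS A, Trivial: 106×52/211 = 26.1232
  OS B, Critical: 105×45/211 = 22.3934
  OS B, Major: 105×67/211 = 33.3412
  OS B, Minor: 105×47/211 = 23.3886
  OS B, Trivial: 105×52/211 = 25.8768
Contributions (O − E)²/E:
  (16 − 22.6066)²/22.6066 = 1.9307
  (40 − 33.6588)²/33.6588 = 1.1947
  (29 − 23.6114)²/23.6114 = 1.2298
  (21 − 26.1232)²/26.1232 = 1.0047
  (29 − 22.3934)²/22.3934 = 1.9491
  (27 − 33.3412)²/33.3412 = 1.2060
  (18 − 23.3886)²/23.3886 = 1.2415
  (31 − 25.8768)²/25.8768 = 1.0143
χ² = 1.9307 + 1.1947 + 1.2298 + 1.0047 + 1.9491 + 1.2060 + 1.2415 + 1.0143 = 10.771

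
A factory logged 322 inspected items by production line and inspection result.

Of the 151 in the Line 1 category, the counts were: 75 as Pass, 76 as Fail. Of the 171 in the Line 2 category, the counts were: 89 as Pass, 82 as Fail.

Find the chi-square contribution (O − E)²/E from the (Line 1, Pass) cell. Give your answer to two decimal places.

Row total (Line 1) = 151; column total (Pass) = 164; N = 322.
Expected count E = 151 × 164 / 322 = 76.907.
Contribution = (O − E)²/E = (75 − 76.907)² / 76.907 = 0.05.

0.05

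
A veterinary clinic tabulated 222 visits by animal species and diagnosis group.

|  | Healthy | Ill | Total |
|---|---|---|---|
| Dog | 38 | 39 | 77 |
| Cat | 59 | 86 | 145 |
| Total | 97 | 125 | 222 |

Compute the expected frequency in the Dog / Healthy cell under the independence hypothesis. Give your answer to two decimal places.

33.64

Row total (Dog) = 77; column total (Healthy) = 97; grand total N = 222.
Expected count = (row total × column total) / N = 77 × 97 / 222 = 33.64.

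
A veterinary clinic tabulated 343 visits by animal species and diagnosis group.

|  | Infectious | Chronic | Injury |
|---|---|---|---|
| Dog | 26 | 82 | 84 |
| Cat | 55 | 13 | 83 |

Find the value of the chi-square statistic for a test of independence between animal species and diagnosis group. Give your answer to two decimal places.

Row totals: 192, 151. Column totals: 81, 95, 167. Grand total N = 343.
Expected counts (row total × column total / N):
  Dog, Infectious: 192×81/343 = 45.341
  Dog, Chronic: 192×95/343 = 53.178
  Dog, Injury: 192×167/343 = 93.481
  Cat, Infectious: 151×81/343 = 35.659
  Cat, Chronic: 151×95/343 = 41.822
  Cat, Injury: 151×167/343 = 73.519
Contributions (O − E)²/E:
  (26 − 45.341)²/45.341 = 8.2502
  (82 − 53.178)²/53.178 = 15.6213
  (84 − 93.481)²/93.481 = 0.9616
  (55 − 35.659)²/35.659 = 10.4903
  (13 − 41.822)²/41.822 = 19.8629
  (83 − 73.519)²/73.519 = 1.2227
χ² = 8.2502 + 15.6213 + 0.9616 + 10.4903 + 19.8629 + 1.2227 = 56.41

56.41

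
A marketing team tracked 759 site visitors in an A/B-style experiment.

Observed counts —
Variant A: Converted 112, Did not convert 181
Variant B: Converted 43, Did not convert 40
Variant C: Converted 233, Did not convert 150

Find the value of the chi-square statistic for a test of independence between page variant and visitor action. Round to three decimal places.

33.981

Row totals: 293, 83, 383. Column totals: 388, 371. Grand total N = 759.
Expected counts (row total × column total / N):
  Variant A, Converted: 293×388/759 = 149.7813
  Variant A, Did not convert: 293×371/759 = 143.2187
  Variant B, Converted: 83×388/759 = 42.4295
  Variant B, Did not convert: 83×371/759 = 40.5705
  Variant C, Converted: 383×388/759 = 195.7892
  Variant C, Did not convert: 383×371/759 = 187.2108
Contributions (O − E)²/E:
  (112 − 149.7813)²/149.7813 = 9.5301
  (181 − 143.2187)²/143.2187 = 9.9668
  (43 − 42.4295)²/42.4295 = 0.0077
  (40 − 40.5705)²/40.5705 = 0.0080
  (233 − 195.7892)²/195.7892 = 7.0721
  (150 − 187.2108)²/187.2108 = 7.3962
χ² = 9.5301 + 9.9668 + 0.0077 + 0.0080 + 7.0721 + 7.3962 = 33.981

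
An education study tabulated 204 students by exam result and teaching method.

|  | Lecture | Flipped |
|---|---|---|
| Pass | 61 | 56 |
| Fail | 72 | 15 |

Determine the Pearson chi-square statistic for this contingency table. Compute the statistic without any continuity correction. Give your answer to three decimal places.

Row totals: 117, 87. Column totals: 133, 71. Grand total N = 204.
Expected counts (row total × column total / N):
  Pass, Lecture: 117×133/204 = 76.2794
  Pass, Flipped: 117×71/204 = 40.7206
  Fail, Lecture: 87×133/204 = 56.7206
  Fail, Flipped: 87×71/204 = 30.2794
Contributions (O − E)²/E:
  (61 − 76.2794)²/76.2794 = 3.0606
  (56 − 40.7206)²/40.7206 = 5.7332
  (72 − 56.7206)²/56.7206 = 4.1160
  (15 − 30.2794)²/30.2794 = 7.7102
χ² = 3.0606 + 5.7332 + 4.1160 + 7.7102 = 20.620

20.620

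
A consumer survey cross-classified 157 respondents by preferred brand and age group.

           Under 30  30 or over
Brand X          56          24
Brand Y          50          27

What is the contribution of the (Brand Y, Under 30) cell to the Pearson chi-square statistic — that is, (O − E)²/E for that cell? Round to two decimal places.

Row total (Brand Y) = 77; column total (Under 30) = 106; N = 157.
Expected count E = 77 × 106 / 157 = 51.987.
Contribution = (O − E)²/E = (50 − 51.987)² / 51.987 = 0.08.

0.08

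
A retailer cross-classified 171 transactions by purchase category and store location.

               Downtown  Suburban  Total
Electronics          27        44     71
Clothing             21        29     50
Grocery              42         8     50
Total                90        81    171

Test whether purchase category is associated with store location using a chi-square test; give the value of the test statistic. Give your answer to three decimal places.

Grand total N = 171.
Expected counts (row total × column total / N):
  Electronics, Downtown: 71×90/171 = 37.3684
  Electronics, Suburban: 71×81/171 = 33.6316
  Clothing, Downtown: 50×90/171 = 26.3158
  Clothing, Suburban: 50×81/171 = 23.6842
  Grocery, Downtown: 50×90/171 = 26.3158
  Grocery, Suburban: 50×81/171 = 23.6842
Contributions (O − E)²/E:
  (27 − 37.3684)²/37.3684 = 2.8769
  (44 − 33.6316)²/33.6316 = 3.1965
  (21 − 26.3158)²/26.3158 = 1.0738
  (29 − 23.6842)²/23.6842 = 1.1931
  (42 − 26.3158)²/26.3158 = 9.3478
  (8 − 23.6842)²/23.6842 = 10.3864
χ² = 2.8769 + 3.1965 + 1.0738 + 1.1931 + 9.3478 + 10.3864 = 28.075

28.075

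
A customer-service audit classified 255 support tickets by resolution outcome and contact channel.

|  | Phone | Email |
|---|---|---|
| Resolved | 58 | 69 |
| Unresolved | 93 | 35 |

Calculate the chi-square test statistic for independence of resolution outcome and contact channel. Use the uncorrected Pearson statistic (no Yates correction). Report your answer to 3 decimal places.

Row totals: 127, 128. Column totals: 151, 104. Grand total N = 255.
Expected counts (row total × column total / N):
  Resolved, Phone: 127×151/255 = 75.2039
  Resolved, Email: 127×104/255 = 51.7961
  Unresolved, Phone: 128×151/255 = 75.7961
  Unresolved, Email: 128×104/255 = 52.2039
Contributions (O − E)²/E:
  (58 − 75.2039)²/75.2039 = 3.9356
  (69 − 51.7961)²/51.7961 = 5.7142
  (93 − 75.7961)²/75.7961 = 3.9049
  (35 − 52.2039)²/52.2039 = 5.6696
χ² = 3.9356 + 5.7142 + 3.9049 + 5.6696 = 19.224

19.224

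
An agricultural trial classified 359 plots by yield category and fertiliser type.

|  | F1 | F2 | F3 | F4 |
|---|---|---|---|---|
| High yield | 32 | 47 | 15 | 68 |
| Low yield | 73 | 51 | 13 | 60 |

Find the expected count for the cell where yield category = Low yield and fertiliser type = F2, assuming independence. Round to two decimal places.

Row total (Low yield) = 197; column total (F2) = 98; grand total N = 359.
Expected count = (row total × column total) / N = 197 × 98 / 359 = 53.78.

53.78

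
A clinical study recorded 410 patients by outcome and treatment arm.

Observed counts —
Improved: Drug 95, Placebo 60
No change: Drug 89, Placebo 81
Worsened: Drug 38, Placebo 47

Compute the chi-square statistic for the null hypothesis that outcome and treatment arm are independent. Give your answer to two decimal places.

Row totals: 155, 170, 85. Column totals: 222, 188. Grand total N = 410.
Expected counts (row total × column total / N):
  Improved, Drug: 155×222/410 = 83.927
  Improved, Placebo: 155×188/410 = 71.073
  No change, Drug: 170×222/410 = 92.049
  No change, Placebo: 170×188/410 = 77.951
  Worsened, Drug: 85×222/410 = 46.024
  Worsened, Placebo: 85×188/410 = 38.976
Contributions (O − E)²/E:
  (95 − 83.927)²/83.927 = 1.4609
  (60 − 71.073)²/71.073 = 1.7251
  (89 − 92.049)²/92.049 = 0.1010
  (81 − 77.951)²/77.951 = 0.1193
  (38 − 46.024)²/46.024 = 1.3989
  (47 − 38.976)²/38.976 = 1.6519
χ² = 1.4609 + 1.7251 + 0.1010 + 0.1193 + 1.3989 + 1.6519 = 6.46

6.46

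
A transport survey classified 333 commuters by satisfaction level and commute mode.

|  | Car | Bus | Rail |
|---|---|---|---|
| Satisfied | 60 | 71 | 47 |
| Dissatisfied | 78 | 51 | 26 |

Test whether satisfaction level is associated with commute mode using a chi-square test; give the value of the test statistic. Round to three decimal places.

Row totals: 178, 155. Column totals: 138, 122, 73. Grand total N = 333.
Expected counts (row total × column total / N):
  Satisfied, Car: 178×138/333 = 73.76577
  Satisfied, Bus: 178×122/333 = 65.21321
  Satisfied, Rail: 178×73/333 = 39.02102
  Dissatisfied, Car: 155×138/333 = 64.23423
  Dissatisfied, Bus: 155×122/333 = 56.78679
  Dissatisfied, Rail: 155×73/333 = 33.97898
Contributions (O − E)²/E:
  (60 − 73.76577)²/73.76577 = 2.5689
  (71 − 65.21321)²/65.21321 = 0.5135
  (47 − 39.02102)²/39.02102 = 1.6315
  (78 − 64.23423)²/64.23423 = 2.9501
  (51 − 56.78679)²/56.78679 = 0.5897
  (26 − 33.97898)²/33.97898 = 1.8736
χ² = 2.5689 + 0.5135 + 1.6315 + 2.9501 + 0.5897 + 1.8736 = 10.127

10.127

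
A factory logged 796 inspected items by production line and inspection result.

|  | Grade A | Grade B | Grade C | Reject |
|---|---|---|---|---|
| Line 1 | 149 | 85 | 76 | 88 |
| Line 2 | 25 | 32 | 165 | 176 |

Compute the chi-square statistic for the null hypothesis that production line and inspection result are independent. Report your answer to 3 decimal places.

Row totals: 398, 398. Column totals: 174, 117, 241, 264. Grand total N = 796.
Expected counts (row total × column total / N):
  Line 1, Grade A: 398×174/796 = 87.0000
  Line 1, Grade B: 398×117/796 = 58.5000
  Line 1, Grade C: 398×241/796 = 120.5000
  Line 1, Reject: 398×264/796 = 132.0000
  Line 2, Grade A: 398×174/796 = 87.0000
  Line 2, Grade B: 398×117/796 = 58.5000
  Line 2, Grade C: 398×241/796 = 120.5000
  Line 2, Reject: 398×264/796 = 132.0000
Contributions (O − E)²/E:
  (149 − 87.0000)²/87.0000 = 44.1839
  (85 − 58.5000)²/58.5000 = 12.0043
  (76 − 120.5000)²/120.5000 = 16.4336
  (88 − 132.0000)²/132.0000 = 14.6667
  (25 − 87.0000)²/87.0000 = 44.1839
  (32 − 58.5000)²/58.5000 = 12.0043
  (165 − 120.5000)²/120.5000 = 16.4336
  (176 − 132.0000)²/132.0000 = 14.6667
χ² = 44.1839 + 12.0043 + 16.4336 + 14.6667 + 44.1839 + 12.0043 + 16.4336 + 14.6667 = 174.577

174.577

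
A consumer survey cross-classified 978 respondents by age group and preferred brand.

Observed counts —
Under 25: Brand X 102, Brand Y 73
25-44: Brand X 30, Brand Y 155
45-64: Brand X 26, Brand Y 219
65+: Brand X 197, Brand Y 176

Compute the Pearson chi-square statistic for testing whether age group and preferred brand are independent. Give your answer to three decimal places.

182.769

Row totals: 175, 185, 245, 373. Column totals: 355, 623. Grand total N = 978.
Expected counts (row total × column total / N):
  Under 25, Brand X: 175×355/978 = 63.5225
  Under 25, Brand Y: 175×623/978 = 111.4775
  25-44, Brand X: 185×355/978 = 67.1524
  25-44, Brand Y: 185×623/978 = 117.8476
  45-64, Brand X: 245×355/978 = 88.9315
  45-64, Brand Y: 245×623/978 = 156.0685
  65+, Brand X: 373×355/978 = 135.3937
  65+, Brand Y: 373×623/978 = 237.6063
Contributions (O − E)²/E:
  (102 − 63.5225)²/63.5225 = 23.3070
  (73 − 111.4775)²/111.4775 = 13.2809
  (30 − 67.1524)²/67.1524 = 20.5548
  (155 − 117.8476)²/117.8476 = 11.7126
  (26 − 88.9315)²/88.9315 = 44.5329
  (219 − 156.0685)²/156.0685 = 25.3759
  (197 − 135.3937)²/135.3937 = 28.0319
  (176 − 237.6063)²/237.6063 = 15.9732
χ² = 23.3070 + 13.2809 + 20.5548 + 11.7126 + 44.5329 + 25.3759 + 28.0319 + 15.9732 = 182.769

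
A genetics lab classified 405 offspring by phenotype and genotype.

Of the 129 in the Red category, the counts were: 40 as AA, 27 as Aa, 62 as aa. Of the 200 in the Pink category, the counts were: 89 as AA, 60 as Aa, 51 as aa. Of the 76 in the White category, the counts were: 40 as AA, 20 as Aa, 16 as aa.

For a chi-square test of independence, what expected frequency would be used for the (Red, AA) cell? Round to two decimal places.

Row total (Red) = 129; column total (AA) = 169; grand total N = 405.
Expected count = (row total × column total) / N = 129 × 169 / 405 = 53.83.

53.83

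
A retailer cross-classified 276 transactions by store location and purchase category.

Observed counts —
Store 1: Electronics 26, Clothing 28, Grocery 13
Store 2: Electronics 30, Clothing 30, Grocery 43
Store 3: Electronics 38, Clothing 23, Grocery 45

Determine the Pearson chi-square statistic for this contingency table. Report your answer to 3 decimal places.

Row totals: 67, 103, 106. Column totals: 94, 81, 101. Grand total N = 276.
Expected counts (row total × column total / N):
  Store 1, Electronics: 67×94/276 = 22.81884
  Store 1, Clothing: 67×81/276 = 19.66304
  Store 1, Grocery: 67×101/276 = 24.51812
  Store 2, Electronics: 103×94/276 = 35.07971
  Store 2, Clothing: 103×81/276 = 30.22826
  Store 2, Grocery: 103×101/276 = 37.69203
  Store 3, Electronics: 106×94/276 = 36.10145
  Store 3, Clothing: 106×81/276 = 31.10870
  Store 3, Grocery: 106×101/276 = 38.78986
Contributions (O − E)²/E:
  (26 − 22.81884)²/22.81884 = 0.4435
  (28 − 19.66304)²/19.66304 = 3.5348
  (13 − 24.51812)²/24.51812 = 5.4110
  (30 − 35.07971)²/35.07971 = 0.7356
  (30 − 30.22826)²/30.22826 = 0.0017
  (43 − 37.69203)²/37.69203 = 0.7475
  (38 − 36.10145)²/36.10145 = 0.0998
  (23 − 31.10870)²/31.10870 = 2.1136
  (45 − 38.78986)²/38.78986 = 0.9942
χ² = 0.4435 + 3.5348 + 5.4110 + 0.7356 + 0.0017 + 0.7475 + 0.0998 + 2.1136 + 0.9942 = 14.082

14.082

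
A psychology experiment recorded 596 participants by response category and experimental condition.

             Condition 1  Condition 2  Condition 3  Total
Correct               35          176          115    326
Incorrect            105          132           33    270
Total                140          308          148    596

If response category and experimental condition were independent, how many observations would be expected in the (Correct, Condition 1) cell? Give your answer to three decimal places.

Row total (Correct) = 326; column total (Condition 1) = 140; grand total N = 596.
Expected count = (row total × column total) / N = 326 × 140 / 596 = 76.577.

76.577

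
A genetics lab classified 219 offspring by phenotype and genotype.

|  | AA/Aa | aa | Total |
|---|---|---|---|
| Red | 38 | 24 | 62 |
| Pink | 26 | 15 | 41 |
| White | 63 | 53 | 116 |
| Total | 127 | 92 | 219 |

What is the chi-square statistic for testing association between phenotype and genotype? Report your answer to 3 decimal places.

Grand total N = 219.
Expected counts (row total × column total / N):
  Red, AA/Aa: 62×127/219 = 35.9543
  Red, aa: 62×92/219 = 26.0457
  Pink, AA/Aa: 41×127/219 = 23.7763
  Pink, aa: 41×92/219 = 17.2237
  White, AA/Aa: 116×127/219 = 67.2694
  White, aa: 116×92/219 = 48.7306
Contributions (O − E)²/E:
  (38 − 35.9543)²/35.9543 = 0.1164
  (24 − 26.0457)²/26.0457 = 0.1607
  (26 − 23.7763)²/23.7763 = 0.2080
  (15 − 17.2237)²/17.2237 = 0.2871
  (63 − 67.2694)²/67.2694 = 0.2710
  (53 − 48.7306)²/48.7306 = 0.3741
χ² = 0.1164 + 0.1607 + 0.2080 + 0.2871 + 0.2710 + 0.3741 = 1.417

1.417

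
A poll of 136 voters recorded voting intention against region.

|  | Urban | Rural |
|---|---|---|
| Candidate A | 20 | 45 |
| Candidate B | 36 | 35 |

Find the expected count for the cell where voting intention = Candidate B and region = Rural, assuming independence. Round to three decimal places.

41.765

Row total (Candidate B) = 71; column total (Rural) = 80; grand total N = 136.
Expected count = (row total × column total) / N = 71 × 80 / 136 = 41.765.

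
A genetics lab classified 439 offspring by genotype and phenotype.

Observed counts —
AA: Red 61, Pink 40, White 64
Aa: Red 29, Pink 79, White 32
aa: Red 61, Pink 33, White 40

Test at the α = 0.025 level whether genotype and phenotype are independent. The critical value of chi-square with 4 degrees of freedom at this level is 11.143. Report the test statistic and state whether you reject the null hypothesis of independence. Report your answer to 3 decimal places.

47.271; reject H₀

Row totals: 165, 140, 134. Column totals: 151, 152, 136. Grand total N = 439.
Expected counts (row total × column total / N):
  AA, Red: 165×151/439 = 56.7540
  AA, Pink: 165×152/439 = 57.1298
  AA, White: 165×136/439 = 51.1162
  Aa, Red: 140×151/439 = 48.1549
  Aa, Pink: 140×152/439 = 48.4738
  Aa, White: 140×136/439 = 43.3713
  aa, Red: 134×151/439 = 46.0911
  aa, Pink: 134×152/439 = 46.3964
  aa, White: 134×136/439 = 41.5125
Contributions (O − E)²/E:
  (61 − 56.7540)²/56.7540 = 0.3177
  (40 − 57.1298)²/57.1298 = 5.1362
  (64 − 51.1162)²/51.1162 = 3.2474
  (29 − 48.1549)²/48.1549 = 7.6194
  (79 − 48.4738)²/48.4738 = 19.2238
  (32 − 43.3713)²/43.3713 = 2.9814
  (61 − 46.0911)²/46.0911 = 4.8225
  (33 − 46.3964)²/46.3964 = 3.8680
  (40 − 41.5125)²/41.5125 = 0.0551
χ² = 0.3177 + 5.1362 + 3.2474 + 7.6194 + 19.2238 + 2.9814 + 4.8225 + 3.8680 + 0.0551 = 47.271
df = (3−1)(3−1) = 4. Since 47.271 > 11.143, reject the null hypothesis of independence at α = 0.025.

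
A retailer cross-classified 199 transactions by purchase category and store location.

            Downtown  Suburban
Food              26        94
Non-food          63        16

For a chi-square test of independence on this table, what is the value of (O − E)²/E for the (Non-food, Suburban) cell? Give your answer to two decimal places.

Row total (Non-food) = 79; column total (Suburban) = 110; N = 199.
Expected count E = 79 × 110 / 199 = 43.668.
Contribution = (O − E)²/E = (16 − 43.668)² / 43.668 = 17.53.

17.53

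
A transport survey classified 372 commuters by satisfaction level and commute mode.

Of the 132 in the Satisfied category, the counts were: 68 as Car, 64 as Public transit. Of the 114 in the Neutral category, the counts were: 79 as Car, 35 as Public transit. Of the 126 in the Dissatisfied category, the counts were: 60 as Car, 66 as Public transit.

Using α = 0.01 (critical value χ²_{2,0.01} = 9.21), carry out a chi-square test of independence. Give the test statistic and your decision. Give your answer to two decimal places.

12.81; reject H₀

Row totals: 132, 114, 126. Column totals: 207, 165. Grand total N = 372.
Expected counts (row total × column total / N):
  Satisfied, Car: 132×207/372 = 73.452
  Satisfied, Public transit: 132×165/372 = 58.548
  Neutral, Car: 114×207/372 = 63.435
  Neutral, Public transit: 114×165/372 = 50.565
  Dissatisfied, Car: 126×207/372 = 70.113
  Dissatisfied, Public transit: 126×165/372 = 55.887
Contributions (O − E)²/E:
  (68 − 73.452)²/73.452 = 0.4047
  (64 − 58.548)²/58.548 = 0.5077
  (79 − 63.435)²/63.435 = 3.8192
  (35 − 50.565)²/50.565 = 4.7912
  (60 − 70.113)²/70.113 = 1.4587
  (66 − 55.887)²/55.887 = 1.8300
χ² = 0.4047 + 0.5077 + 3.8192 + 4.7912 + 1.4587 + 1.8300 = 12.81
df = (3−1)(2−1) = 2. Since 12.81 > 9.21, reject the null hypothesis of independence at α = 0.01.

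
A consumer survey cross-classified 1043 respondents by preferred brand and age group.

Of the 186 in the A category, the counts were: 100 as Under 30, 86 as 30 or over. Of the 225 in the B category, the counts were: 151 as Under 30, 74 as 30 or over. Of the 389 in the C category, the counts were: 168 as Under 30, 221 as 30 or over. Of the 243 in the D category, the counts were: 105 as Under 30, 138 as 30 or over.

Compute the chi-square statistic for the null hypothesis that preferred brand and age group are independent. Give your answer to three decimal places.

39.084

Row totals: 186, 225, 389, 243. Column totals: 524, 519. Grand total N = 1043.
Expected counts (row total × column total / N):
  A, Under 30: 186×524/1043 = 93.4458
  A, 30 or over: 186×519/1043 = 92.5542
  B, Under 30: 225×524/1043 = 113.0393
  B, 30 or over: 225×519/1043 = 111.9607
  C, Under 30: 389×524/1043 = 195.4324
  C, 30 or over: 389×519/1043 = 193.5676
  D, Under 30: 243×524/1043 = 122.0825
  D, 30 or over: 243×519/1043 = 120.9175
Contributions (O − E)²/E:
  (100 − 93.4458)²/93.4458 = 0.4597
  (86 − 92.5542)²/92.5542 = 0.4641
  (151 − 113.0393)²/113.0393 = 12.7479
  (74 − 111.9607)²/111.9607 = 12.8707
  (168 − 195.4324)²/195.4324 = 3.8506
  (221 − 193.5676)²/193.5676 = 3.8877
  (105 − 122.0825)²/122.0825 = 2.3903
  (138 − 120.9175)²/120.9175 = 2.4133
χ² = 0.4597 + 0.4641 + 12.7479 + 12.8707 + 3.8506 + 3.8877 + 2.3903 + 2.4133 = 39.084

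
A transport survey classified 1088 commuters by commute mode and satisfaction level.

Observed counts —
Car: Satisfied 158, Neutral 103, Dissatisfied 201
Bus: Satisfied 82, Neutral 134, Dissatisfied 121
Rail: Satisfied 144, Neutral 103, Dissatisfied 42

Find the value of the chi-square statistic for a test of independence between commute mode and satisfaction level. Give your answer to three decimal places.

95.864

Row totals: 462, 337, 289. Column totals: 384, 340, 364. Grand total N = 1088.
Expected counts (row total × column total / N):
  Car, Satisfied: 462×384/1088 = 163.0588
  Car, Neutral: 462×340/1088 = 144.3750
  Car, Dissatisfied: 462×364/1088 = 154.5662
  Bus, Satisfied: 337×384/1088 = 118.9412
  Bus, Neutral: 337×340/1088 = 105.3125
  Bus, Dissatisfied: 337×364/1088 = 112.7463
  Rail, Satisfied: 289×384/1088 = 102.0000
  Rail, Neutral: 289×340/1088 = 90.3125
  Rail, Dissatisfied: 289×364/1088 = 96.6875
Contributions (O − E)²/E:
  (158 − 163.0588)²/163.0588 = 0.1569
  (103 − 144.3750)²/144.3750 = 11.8573
  (201 − 154.5662)²/154.5662 = 13.9493
  (82 − 118.9412)²/118.9412 = 11.4733
  (134 − 105.3125)²/105.3125 = 7.8146
  (121 − 112.7463)²/112.7463 = 0.6042
  (144 − 102.0000)²/102.0000 = 17.2941
  (103 − 90.3125)²/90.3125 = 1.7824
  (42 − 96.6875)²/96.6875 = 30.9318
χ² = 0.1569 + 11.8573 + 13.9493 + 11.4733 + 7.8146 + 0.6042 + 17.2941 + 1.7824 + 30.9318 = 95.864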